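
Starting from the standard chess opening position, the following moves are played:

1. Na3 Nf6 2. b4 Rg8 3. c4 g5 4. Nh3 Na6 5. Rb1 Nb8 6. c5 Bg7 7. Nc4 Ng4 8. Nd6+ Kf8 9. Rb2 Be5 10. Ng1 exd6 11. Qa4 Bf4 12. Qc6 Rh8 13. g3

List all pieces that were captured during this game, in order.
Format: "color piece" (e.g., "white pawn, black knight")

Tracking captures:
  exd6: captured white knight

white knight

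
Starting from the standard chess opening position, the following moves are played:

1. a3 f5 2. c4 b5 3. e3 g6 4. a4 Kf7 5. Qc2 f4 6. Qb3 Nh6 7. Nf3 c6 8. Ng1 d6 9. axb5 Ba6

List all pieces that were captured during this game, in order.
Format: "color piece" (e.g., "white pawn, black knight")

Tracking captures:
  axb5: captured black pawn

black pawn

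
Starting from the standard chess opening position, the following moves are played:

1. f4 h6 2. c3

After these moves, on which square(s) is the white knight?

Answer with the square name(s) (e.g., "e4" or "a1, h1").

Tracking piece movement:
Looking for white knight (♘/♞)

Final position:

  a b c d e f g h
  ─────────────────
8│♜ ♞ ♝ ♛ ♚ ♝ ♞ ♜│8
7│♟ ♟ ♟ ♟ ♟ ♟ ♟ ·│7
6│· · · · · · · ♟│6
5│· · · · · · · ·│5
4│· · · · · ♙ · ·│4
3│· · ♙ · · · · ·│3
2│♙ ♙ · ♙ ♙ · ♙ ♙│2
1│♖ ♘ ♗ ♕ ♔ ♗ ♘ ♖│1
  ─────────────────
  a b c d e f g h


b1, g1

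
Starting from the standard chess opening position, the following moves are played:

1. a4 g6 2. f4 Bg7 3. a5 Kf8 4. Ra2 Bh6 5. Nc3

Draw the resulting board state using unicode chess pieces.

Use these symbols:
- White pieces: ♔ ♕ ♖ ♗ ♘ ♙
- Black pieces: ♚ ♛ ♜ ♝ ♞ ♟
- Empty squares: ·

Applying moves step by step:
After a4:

♜ ♞ ♝ ♛ ♚ ♝ ♞ ♜
♟ ♟ ♟ ♟ ♟ ♟ ♟ ♟
· · · · · · · ·
· · · · · · · ·
♙ · · · · · · ·
· · · · · · · ·
· ♙ ♙ ♙ ♙ ♙ ♙ ♙
♖ ♘ ♗ ♕ ♔ ♗ ♘ ♖


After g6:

♜ ♞ ♝ ♛ ♚ ♝ ♞ ♜
♟ ♟ ♟ ♟ ♟ ♟ · ♟
· · · · · · ♟ ·
· · · · · · · ·
♙ · · · · · · ·
· · · · · · · ·
· ♙ ♙ ♙ ♙ ♙ ♙ ♙
♖ ♘ ♗ ♕ ♔ ♗ ♘ ♖


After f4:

♜ ♞ ♝ ♛ ♚ ♝ ♞ ♜
♟ ♟ ♟ ♟ ♟ ♟ · ♟
· · · · · · ♟ ·
· · · · · · · ·
♙ · · · · ♙ · ·
· · · · · · · ·
· ♙ ♙ ♙ ♙ · ♙ ♙
♖ ♘ ♗ ♕ ♔ ♗ ♘ ♖


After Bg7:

♜ ♞ ♝ ♛ ♚ · ♞ ♜
♟ ♟ ♟ ♟ ♟ ♟ ♝ ♟
· · · · · · ♟ ·
· · · · · · · ·
♙ · · · · ♙ · ·
· · · · · · · ·
· ♙ ♙ ♙ ♙ · ♙ ♙
♖ ♘ ♗ ♕ ♔ ♗ ♘ ♖


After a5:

♜ ♞ ♝ ♛ ♚ · ♞ ♜
♟ ♟ ♟ ♟ ♟ ♟ ♝ ♟
· · · · · · ♟ ·
♙ · · · · · · ·
· · · · · ♙ · ·
· · · · · · · ·
· ♙ ♙ ♙ ♙ · ♙ ♙
♖ ♘ ♗ ♕ ♔ ♗ ♘ ♖


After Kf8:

♜ ♞ ♝ ♛ · ♚ ♞ ♜
♟ ♟ ♟ ♟ ♟ ♟ ♝ ♟
· · · · · · ♟ ·
♙ · · · · · · ·
· · · · · ♙ · ·
· · · · · · · ·
· ♙ ♙ ♙ ♙ · ♙ ♙
♖ ♘ ♗ ♕ ♔ ♗ ♘ ♖


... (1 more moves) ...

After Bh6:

♜ ♞ ♝ ♛ · ♚ ♞ ♜
♟ ♟ ♟ ♟ ♟ ♟ · ♟
· · · · · · ♟ ♝
♙ · · · · · · ·
· · · · · ♙ · ·
· · · · · · · ·
♖ ♙ ♙ ♙ ♙ · ♙ ♙
· ♘ ♗ ♕ ♔ ♗ ♘ ♖


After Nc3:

♜ ♞ ♝ ♛ · ♚ ♞ ♜
♟ ♟ ♟ ♟ ♟ ♟ · ♟
· · · · · · ♟ ♝
♙ · · · · · · ·
· · · · · ♙ · ·
· · ♘ · · · · ·
♖ ♙ ♙ ♙ ♙ · ♙ ♙
· · ♗ ♕ ♔ ♗ ♘ ♖



  a b c d e f g h
  ─────────────────
8│♜ ♞ ♝ ♛ · ♚ ♞ ♜│8
7│♟ ♟ ♟ ♟ ♟ ♟ · ♟│7
6│· · · · · · ♟ ♝│6
5│♙ · · · · · · ·│5
4│· · · · · ♙ · ·│4
3│· · ♘ · · · · ·│3
2│♖ ♙ ♙ ♙ ♙ · ♙ ♙│2
1│· · ♗ ♕ ♔ ♗ ♘ ♖│1
  ─────────────────
  a b c d e f g h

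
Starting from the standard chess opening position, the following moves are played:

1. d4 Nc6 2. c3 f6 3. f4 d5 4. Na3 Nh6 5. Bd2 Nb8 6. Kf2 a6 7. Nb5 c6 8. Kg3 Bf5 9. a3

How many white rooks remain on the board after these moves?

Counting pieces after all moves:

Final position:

  a b c d e f g h
  ─────────────────
8│♜ ♞ · ♛ ♚ ♝ · ♜│8
7│· ♟ · · ♟ · ♟ ♟│7
6│♟ · ♟ · · ♟ · ♞│6
5│· ♘ · ♟ · ♝ · ·│5
4│· · · ♙ · ♙ · ·│4
3│♙ · ♙ · · · ♔ ·│3
2│· ♙ · ♗ ♙ · ♙ ♙│2
1│♖ · · ♕ · ♗ ♘ ♖│1
  ─────────────────
  a b c d e f g h


2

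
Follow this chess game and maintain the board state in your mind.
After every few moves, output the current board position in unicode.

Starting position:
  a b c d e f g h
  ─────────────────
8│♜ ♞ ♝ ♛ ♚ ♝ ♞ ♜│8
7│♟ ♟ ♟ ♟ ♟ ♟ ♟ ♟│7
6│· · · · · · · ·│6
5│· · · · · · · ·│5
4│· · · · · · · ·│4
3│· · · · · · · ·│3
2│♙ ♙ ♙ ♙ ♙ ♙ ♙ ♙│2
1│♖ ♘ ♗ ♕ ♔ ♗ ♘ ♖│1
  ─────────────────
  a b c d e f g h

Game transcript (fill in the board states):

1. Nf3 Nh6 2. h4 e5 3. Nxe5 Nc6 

  a b c d e f g h
  ─────────────────
8│♜ · ♝ ♛ ♚ ♝ · ♜│8
7│♟ ♟ ♟ ♟ · ♟ ♟ ♟│7
6│· · ♞ · · · · ♞│6
5│· · · · ♘ · · ·│5
4│· · · · · · · ♙│4
3│· · · · · · · ·│3
2│♙ ♙ ♙ ♙ ♙ ♙ ♙ ·│2
1│♖ ♘ ♗ ♕ ♔ ♗ · ♖│1
  ─────────────────
  a b c d e f g h

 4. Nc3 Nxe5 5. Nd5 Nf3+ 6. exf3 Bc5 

  a b c d e f g h
  ─────────────────
8│♜ · ♝ ♛ ♚ · · ♜│8
7│♟ ♟ ♟ ♟ · ♟ ♟ ♟│7
6│· · · · · · · ♞│6
5│· · ♝ ♘ · · · ·│5
4│· · · · · · · ♙│4
3│· · · · · ♙ · ·│3
2│♙ ♙ ♙ ♙ · ♙ ♙ ·│2
1│♖ · ♗ ♕ ♔ ♗ · ♖│1
  ─────────────────
  a b c d e f g h

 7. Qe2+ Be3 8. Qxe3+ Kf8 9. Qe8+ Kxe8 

  a b c d e f g h
  ─────────────────
8│♜ · ♝ ♛ ♚ · · ♜│8
7│♟ ♟ ♟ ♟ · ♟ ♟ ♟│7
6│· · · · · · · ♞│6
5│· · · ♘ · · · ·│5
4│· · · · · · · ♙│4
3│· · · · · ♙ · ·│3
2│♙ ♙ ♙ ♙ · ♙ ♙ ·│2
1│♖ · ♗ · ♔ ♗ · ♖│1
  ─────────────────
  a b c d e f g h

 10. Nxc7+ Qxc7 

  a b c d e f g h
  ─────────────────
8│♜ · ♝ · ♚ · · ♜│8
7│♟ ♟ ♛ ♟ · ♟ ♟ ♟│7
6│· · · · · · · ♞│6
5│· · · · · · · ·│5
4│· · · · · · · ♙│4
3│· · · · · ♙ · ·│3
2│♙ ♙ ♙ ♙ · ♙ ♙ ·│2
1│♖ · ♗ · ♔ ♗ · ♖│1
  ─────────────────
  a b c d e f g h


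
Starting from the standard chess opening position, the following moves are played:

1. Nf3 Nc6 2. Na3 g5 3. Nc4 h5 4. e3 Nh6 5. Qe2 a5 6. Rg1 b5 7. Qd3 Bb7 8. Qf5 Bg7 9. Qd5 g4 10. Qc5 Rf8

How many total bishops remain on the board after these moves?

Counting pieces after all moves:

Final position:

  a b c d e f g h
  ─────────────────
8│♜ · · ♛ ♚ ♜ · ·│8
7│· ♝ ♟ ♟ ♟ ♟ ♝ ·│7
6│· · ♞ · · · · ♞│6
5│♟ ♟ ♕ · · · · ♟│5
4│· · ♘ · · · ♟ ·│4
3│· · · · ♙ ♘ · ·│3
2│♙ ♙ ♙ ♙ · ♙ ♙ ♙│2
1│♖ · ♗ · ♔ ♗ ♖ ·│1
  ─────────────────
  a b c d e f g h


4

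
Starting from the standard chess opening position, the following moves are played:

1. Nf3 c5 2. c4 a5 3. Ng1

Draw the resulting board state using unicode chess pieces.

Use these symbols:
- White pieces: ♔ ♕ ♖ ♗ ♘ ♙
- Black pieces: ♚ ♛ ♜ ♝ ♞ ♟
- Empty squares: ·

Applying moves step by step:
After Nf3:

♜ ♞ ♝ ♛ ♚ ♝ ♞ ♜
♟ ♟ ♟ ♟ ♟ ♟ ♟ ♟
· · · · · · · ·
· · · · · · · ·
· · · · · · · ·
· · · · · ♘ · ·
♙ ♙ ♙ ♙ ♙ ♙ ♙ ♙
♖ ♘ ♗ ♕ ♔ ♗ · ♖


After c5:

♜ ♞ ♝ ♛ ♚ ♝ ♞ ♜
♟ ♟ · ♟ ♟ ♟ ♟ ♟
· · · · · · · ·
· · ♟ · · · · ·
· · · · · · · ·
· · · · · ♘ · ·
♙ ♙ ♙ ♙ ♙ ♙ ♙ ♙
♖ ♘ ♗ ♕ ♔ ♗ · ♖


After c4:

♜ ♞ ♝ ♛ ♚ ♝ ♞ ♜
♟ ♟ · ♟ ♟ ♟ ♟ ♟
· · · · · · · ·
· · ♟ · · · · ·
· · ♙ · · · · ·
· · · · · ♘ · ·
♙ ♙ · ♙ ♙ ♙ ♙ ♙
♖ ♘ ♗ ♕ ♔ ♗ · ♖


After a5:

♜ ♞ ♝ ♛ ♚ ♝ ♞ ♜
· ♟ · ♟ ♟ ♟ ♟ ♟
· · · · · · · ·
♟ · ♟ · · · · ·
· · ♙ · · · · ·
· · · · · ♘ · ·
♙ ♙ · ♙ ♙ ♙ ♙ ♙
♖ ♘ ♗ ♕ ♔ ♗ · ♖


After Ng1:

♜ ♞ ♝ ♛ ♚ ♝ ♞ ♜
· ♟ · ♟ ♟ ♟ ♟ ♟
· · · · · · · ·
♟ · ♟ · · · · ·
· · ♙ · · · · ·
· · · · · · · ·
♙ ♙ · ♙ ♙ ♙ ♙ ♙
♖ ♘ ♗ ♕ ♔ ♗ ♘ ♖



  a b c d e f g h
  ─────────────────
8│♜ ♞ ♝ ♛ ♚ ♝ ♞ ♜│8
7│· ♟ · ♟ ♟ ♟ ♟ ♟│7
6│· · · · · · · ·│6
5│♟ · ♟ · · · · ·│5
4│· · ♙ · · · · ·│4
3│· · · · · · · ·│3
2│♙ ♙ · ♙ ♙ ♙ ♙ ♙│2
1│♖ ♘ ♗ ♕ ♔ ♗ ♘ ♖│1
  ─────────────────
  a b c d e f g h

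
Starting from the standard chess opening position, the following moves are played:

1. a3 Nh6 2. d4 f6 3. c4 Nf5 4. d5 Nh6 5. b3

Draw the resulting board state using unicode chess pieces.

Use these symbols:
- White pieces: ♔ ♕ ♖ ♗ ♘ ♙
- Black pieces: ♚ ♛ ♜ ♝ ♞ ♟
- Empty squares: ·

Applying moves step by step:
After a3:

♜ ♞ ♝ ♛ ♚ ♝ ♞ ♜
♟ ♟ ♟ ♟ ♟ ♟ ♟ ♟
· · · · · · · ·
· · · · · · · ·
· · · · · · · ·
♙ · · · · · · ·
· ♙ ♙ ♙ ♙ ♙ ♙ ♙
♖ ♘ ♗ ♕ ♔ ♗ ♘ ♖


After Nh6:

♜ ♞ ♝ ♛ ♚ ♝ · ♜
♟ ♟ ♟ ♟ ♟ ♟ ♟ ♟
· · · · · · · ♞
· · · · · · · ·
· · · · · · · ·
♙ · · · · · · ·
· ♙ ♙ ♙ ♙ ♙ ♙ ♙
♖ ♘ ♗ ♕ ♔ ♗ ♘ ♖


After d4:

♜ ♞ ♝ ♛ ♚ ♝ · ♜
♟ ♟ ♟ ♟ ♟ ♟ ♟ ♟
· · · · · · · ♞
· · · · · · · ·
· · · ♙ · · · ·
♙ · · · · · · ·
· ♙ ♙ · ♙ ♙ ♙ ♙
♖ ♘ ♗ ♕ ♔ ♗ ♘ ♖


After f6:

♜ ♞ ♝ ♛ ♚ ♝ · ♜
♟ ♟ ♟ ♟ ♟ · ♟ ♟
· · · · · ♟ · ♞
· · · · · · · ·
· · · ♙ · · · ·
♙ · · · · · · ·
· ♙ ♙ · ♙ ♙ ♙ ♙
♖ ♘ ♗ ♕ ♔ ♗ ♘ ♖


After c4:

♜ ♞ ♝ ♛ ♚ ♝ · ♜
♟ ♟ ♟ ♟ ♟ · ♟ ♟
· · · · · ♟ · ♞
· · · · · · · ·
· · ♙ ♙ · · · ·
♙ · · · · · · ·
· ♙ · · ♙ ♙ ♙ ♙
♖ ♘ ♗ ♕ ♔ ♗ ♘ ♖


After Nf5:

♜ ♞ ♝ ♛ ♚ ♝ · ♜
♟ ♟ ♟ ♟ ♟ · ♟ ♟
· · · · · ♟ · ·
· · · · · ♞ · ·
· · ♙ ♙ · · · ·
♙ · · · · · · ·
· ♙ · · ♙ ♙ ♙ ♙
♖ ♘ ♗ ♕ ♔ ♗ ♘ ♖


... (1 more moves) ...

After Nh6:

♜ ♞ ♝ ♛ ♚ ♝ · ♜
♟ ♟ ♟ ♟ ♟ · ♟ ♟
· · · · · ♟ · ♞
· · · ♙ · · · ·
· · ♙ · · · · ·
♙ · · · · · · ·
· ♙ · · ♙ ♙ ♙ ♙
♖ ♘ ♗ ♕ ♔ ♗ ♘ ♖


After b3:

♜ ♞ ♝ ♛ ♚ ♝ · ♜
♟ ♟ ♟ ♟ ♟ · ♟ ♟
· · · · · ♟ · ♞
· · · ♙ · · · ·
· · ♙ · · · · ·
♙ ♙ · · · · · ·
· · · · ♙ ♙ ♙ ♙
♖ ♘ ♗ ♕ ♔ ♗ ♘ ♖



  a b c d e f g h
  ─────────────────
8│♜ ♞ ♝ ♛ ♚ ♝ · ♜│8
7│♟ ♟ ♟ ♟ ♟ · ♟ ♟│7
6│· · · · · ♟ · ♞│6
5│· · · ♙ · · · ·│5
4│· · ♙ · · · · ·│4
3│♙ ♙ · · · · · ·│3
2│· · · · ♙ ♙ ♙ ♙│2
1│♖ ♘ ♗ ♕ ♔ ♗ ♘ ♖│1
  ─────────────────
  a b c d e f g h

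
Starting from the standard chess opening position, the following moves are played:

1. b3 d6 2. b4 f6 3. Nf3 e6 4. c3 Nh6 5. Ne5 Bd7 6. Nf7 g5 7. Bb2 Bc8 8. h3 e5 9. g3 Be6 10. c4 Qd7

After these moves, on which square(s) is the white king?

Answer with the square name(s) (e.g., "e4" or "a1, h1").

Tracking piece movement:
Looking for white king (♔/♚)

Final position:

  a b c d e f g h
  ─────────────────
8│♜ ♞ · · ♚ ♝ · ♜│8
7│♟ ♟ ♟ ♛ · ♘ · ♟│7
6│· · · ♟ ♝ ♟ · ♞│6
5│· · · · ♟ · ♟ ·│5
4│· ♙ ♙ · · · · ·│4
3│· · · · · · ♙ ♙│3
2│♙ ♗ · ♙ ♙ ♙ · ·│2
1│♖ ♘ · ♕ ♔ ♗ · ♖│1
  ─────────────────
  a b c d e f g h


e1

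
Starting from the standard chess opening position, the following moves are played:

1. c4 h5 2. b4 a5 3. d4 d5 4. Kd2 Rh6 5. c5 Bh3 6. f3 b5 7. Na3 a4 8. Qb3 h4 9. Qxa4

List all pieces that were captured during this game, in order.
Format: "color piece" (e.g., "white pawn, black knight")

Tracking captures:
  Qxa4: captured black pawn

black pawn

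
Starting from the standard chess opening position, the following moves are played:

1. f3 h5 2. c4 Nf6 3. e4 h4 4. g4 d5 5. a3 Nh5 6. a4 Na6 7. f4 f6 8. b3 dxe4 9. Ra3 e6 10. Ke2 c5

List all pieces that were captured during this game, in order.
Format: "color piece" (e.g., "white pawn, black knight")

Tracking captures:
  dxe4: captured white pawn

white pawn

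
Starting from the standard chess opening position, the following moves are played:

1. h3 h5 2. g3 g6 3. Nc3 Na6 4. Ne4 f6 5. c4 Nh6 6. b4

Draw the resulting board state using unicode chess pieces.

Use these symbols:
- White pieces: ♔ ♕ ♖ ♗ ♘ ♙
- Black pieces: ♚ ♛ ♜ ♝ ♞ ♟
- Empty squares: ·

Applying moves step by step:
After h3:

♜ ♞ ♝ ♛ ♚ ♝ ♞ ♜
♟ ♟ ♟ ♟ ♟ ♟ ♟ ♟
· · · · · · · ·
· · · · · · · ·
· · · · · · · ·
· · · · · · · ♙
♙ ♙ ♙ ♙ ♙ ♙ ♙ ·
♖ ♘ ♗ ♕ ♔ ♗ ♘ ♖


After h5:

♜ ♞ ♝ ♛ ♚ ♝ ♞ ♜
♟ ♟ ♟ ♟ ♟ ♟ ♟ ·
· · · · · · · ·
· · · · · · · ♟
· · · · · · · ·
· · · · · · · ♙
♙ ♙ ♙ ♙ ♙ ♙ ♙ ·
♖ ♘ ♗ ♕ ♔ ♗ ♘ ♖


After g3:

♜ ♞ ♝ ♛ ♚ ♝ ♞ ♜
♟ ♟ ♟ ♟ ♟ ♟ ♟ ·
· · · · · · · ·
· · · · · · · ♟
· · · · · · · ·
· · · · · · ♙ ♙
♙ ♙ ♙ ♙ ♙ ♙ · ·
♖ ♘ ♗ ♕ ♔ ♗ ♘ ♖


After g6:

♜ ♞ ♝ ♛ ♚ ♝ ♞ ♜
♟ ♟ ♟ ♟ ♟ ♟ · ·
· · · · · · ♟ ·
· · · · · · · ♟
· · · · · · · ·
· · · · · · ♙ ♙
♙ ♙ ♙ ♙ ♙ ♙ · ·
♖ ♘ ♗ ♕ ♔ ♗ ♘ ♖


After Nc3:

♜ ♞ ♝ ♛ ♚ ♝ ♞ ♜
♟ ♟ ♟ ♟ ♟ ♟ · ·
· · · · · · ♟ ·
· · · · · · · ♟
· · · · · · · ·
· · ♘ · · · ♙ ♙
♙ ♙ ♙ ♙ ♙ ♙ · ·
♖ · ♗ ♕ ♔ ♗ ♘ ♖


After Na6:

♜ · ♝ ♛ ♚ ♝ ♞ ♜
♟ ♟ ♟ ♟ ♟ ♟ · ·
♞ · · · · · ♟ ·
· · · · · · · ♟
· · · · · · · ·
· · ♘ · · · ♙ ♙
♙ ♙ ♙ ♙ ♙ ♙ · ·
♖ · ♗ ♕ ♔ ♗ ♘ ♖


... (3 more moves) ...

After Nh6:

♜ · ♝ ♛ ♚ ♝ · ♜
♟ ♟ ♟ ♟ ♟ · · ·
♞ · · · · ♟ ♟ ♞
· · · · · · · ♟
· · ♙ · ♘ · · ·
· · · · · · ♙ ♙
♙ ♙ · ♙ ♙ ♙ · ·
♖ · ♗ ♕ ♔ ♗ ♘ ♖


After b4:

♜ · ♝ ♛ ♚ ♝ · ♜
♟ ♟ ♟ ♟ ♟ · · ·
♞ · · · · ♟ ♟ ♞
· · · · · · · ♟
· ♙ ♙ · ♘ · · ·
· · · · · · ♙ ♙
♙ · · ♙ ♙ ♙ · ·
♖ · ♗ ♕ ♔ ♗ ♘ ♖



  a b c d e f g h
  ─────────────────
8│♜ · ♝ ♛ ♚ ♝ · ♜│8
7│♟ ♟ ♟ ♟ ♟ · · ·│7
6│♞ · · · · ♟ ♟ ♞│6
5│· · · · · · · ♟│5
4│· ♙ ♙ · ♘ · · ·│4
3│· · · · · · ♙ ♙│3
2│♙ · · ♙ ♙ ♙ · ·│2
1│♖ · ♗ ♕ ♔ ♗ ♘ ♖│1
  ─────────────────
  a b c d e f g h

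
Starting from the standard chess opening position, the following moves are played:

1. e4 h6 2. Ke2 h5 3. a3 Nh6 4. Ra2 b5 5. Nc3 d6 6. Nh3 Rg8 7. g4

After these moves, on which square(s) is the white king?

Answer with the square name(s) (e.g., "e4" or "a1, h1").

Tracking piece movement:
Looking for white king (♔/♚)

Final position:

  a b c d e f g h
  ─────────────────
8│♜ ♞ ♝ ♛ ♚ ♝ ♜ ·│8
7│♟ · ♟ · ♟ ♟ ♟ ·│7
6│· · · ♟ · · · ♞│6
5│· ♟ · · · · · ♟│5
4│· · · · ♙ · ♙ ·│4
3│♙ · ♘ · · · · ♘│3
2│♖ ♙ ♙ ♙ ♔ ♙ · ♙│2
1│· · ♗ ♕ · ♗ · ♖│1
  ─────────────────
  a b c d e f g h


e2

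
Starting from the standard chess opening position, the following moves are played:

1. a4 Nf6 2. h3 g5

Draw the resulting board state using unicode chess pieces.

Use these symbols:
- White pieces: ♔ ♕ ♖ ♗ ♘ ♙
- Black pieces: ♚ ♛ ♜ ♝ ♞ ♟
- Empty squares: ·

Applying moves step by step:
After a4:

♜ ♞ ♝ ♛ ♚ ♝ ♞ ♜
♟ ♟ ♟ ♟ ♟ ♟ ♟ ♟
· · · · · · · ·
· · · · · · · ·
♙ · · · · · · ·
· · · · · · · ·
· ♙ ♙ ♙ ♙ ♙ ♙ ♙
♖ ♘ ♗ ♕ ♔ ♗ ♘ ♖


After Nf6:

♜ ♞ ♝ ♛ ♚ ♝ · ♜
♟ ♟ ♟ ♟ ♟ ♟ ♟ ♟
· · · · · ♞ · ·
· · · · · · · ·
♙ · · · · · · ·
· · · · · · · ·
· ♙ ♙ ♙ ♙ ♙ ♙ ♙
♖ ♘ ♗ ♕ ♔ ♗ ♘ ♖


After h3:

♜ ♞ ♝ ♛ ♚ ♝ · ♜
♟ ♟ ♟ ♟ ♟ ♟ ♟ ♟
· · · · · ♞ · ·
· · · · · · · ·
♙ · · · · · · ·
· · · · · · · ♙
· ♙ ♙ ♙ ♙ ♙ ♙ ·
♖ ♘ ♗ ♕ ♔ ♗ ♘ ♖


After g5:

♜ ♞ ♝ ♛ ♚ ♝ · ♜
♟ ♟ ♟ ♟ ♟ ♟ · ♟
· · · · · ♞ · ·
· · · · · · ♟ ·
♙ · · · · · · ·
· · · · · · · ♙
· ♙ ♙ ♙ ♙ ♙ ♙ ·
♖ ♘ ♗ ♕ ♔ ♗ ♘ ♖



  a b c d e f g h
  ─────────────────
8│♜ ♞ ♝ ♛ ♚ ♝ · ♜│8
7│♟ ♟ ♟ ♟ ♟ ♟ · ♟│7
6│· · · · · ♞ · ·│6
5│· · · · · · ♟ ·│5
4│♙ · · · · · · ·│4
3│· · · · · · · ♙│3
2│· ♙ ♙ ♙ ♙ ♙ ♙ ·│2
1│♖ ♘ ♗ ♕ ♔ ♗ ♘ ♖│1
  ─────────────────
  a b c d e f g h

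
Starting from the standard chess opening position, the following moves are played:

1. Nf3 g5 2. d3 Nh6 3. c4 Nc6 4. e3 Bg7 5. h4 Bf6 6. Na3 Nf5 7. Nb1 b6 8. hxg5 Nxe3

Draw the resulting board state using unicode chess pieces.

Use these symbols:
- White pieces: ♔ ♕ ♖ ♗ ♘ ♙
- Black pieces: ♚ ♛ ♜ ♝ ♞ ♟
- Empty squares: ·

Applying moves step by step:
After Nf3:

♜ ♞ ♝ ♛ ♚ ♝ ♞ ♜
♟ ♟ ♟ ♟ ♟ ♟ ♟ ♟
· · · · · · · ·
· · · · · · · ·
· · · · · · · ·
· · · · · ♘ · ·
♙ ♙ ♙ ♙ ♙ ♙ ♙ ♙
♖ ♘ ♗ ♕ ♔ ♗ · ♖


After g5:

♜ ♞ ♝ ♛ ♚ ♝ ♞ ♜
♟ ♟ ♟ ♟ ♟ ♟ · ♟
· · · · · · · ·
· · · · · · ♟ ·
· · · · · · · ·
· · · · · ♘ · ·
♙ ♙ ♙ ♙ ♙ ♙ ♙ ♙
♖ ♘ ♗ ♕ ♔ ♗ · ♖


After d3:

♜ ♞ ♝ ♛ ♚ ♝ ♞ ♜
♟ ♟ ♟ ♟ ♟ ♟ · ♟
· · · · · · · ·
· · · · · · ♟ ·
· · · · · · · ·
· · · ♙ · ♘ · ·
♙ ♙ ♙ · ♙ ♙ ♙ ♙
♖ ♘ ♗ ♕ ♔ ♗ · ♖


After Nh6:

♜ ♞ ♝ ♛ ♚ ♝ · ♜
♟ ♟ ♟ ♟ ♟ ♟ · ♟
· · · · · · · ♞
· · · · · · ♟ ·
· · · · · · · ·
· · · ♙ · ♘ · ·
♙ ♙ ♙ · ♙ ♙ ♙ ♙
♖ ♘ ♗ ♕ ♔ ♗ · ♖


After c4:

♜ ♞ ♝ ♛ ♚ ♝ · ♜
♟ ♟ ♟ ♟ ♟ ♟ · ♟
· · · · · · · ♞
· · · · · · ♟ ·
· · ♙ · · · · ·
· · · ♙ · ♘ · ·
♙ ♙ · · ♙ ♙ ♙ ♙
♖ ♘ ♗ ♕ ♔ ♗ · ♖


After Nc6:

♜ · ♝ ♛ ♚ ♝ · ♜
♟ ♟ ♟ ♟ ♟ ♟ · ♟
· · ♞ · · · · ♞
· · · · · · ♟ ·
· · ♙ · · · · ·
· · · ♙ · ♘ · ·
♙ ♙ · · ♙ ♙ ♙ ♙
♖ ♘ ♗ ♕ ♔ ♗ · ♖


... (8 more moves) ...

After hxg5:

♜ · ♝ ♛ ♚ · · ♜
♟ · ♟ ♟ ♟ ♟ · ♟
· ♟ ♞ · · ♝ · ·
· · · · · ♞ ♙ ·
· · ♙ · · · · ·
· · · ♙ ♙ ♘ · ·
♙ ♙ · · · ♙ ♙ ·
♖ ♘ ♗ ♕ ♔ ♗ · ♖


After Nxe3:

♜ · ♝ ♛ ♚ · · ♜
♟ · ♟ ♟ ♟ ♟ · ♟
· ♟ ♞ · · ♝ · ·
· · · · · · ♙ ·
· · ♙ · · · · ·
· · · ♙ ♞ ♘ · ·
♙ ♙ · · · ♙ ♙ ·
♖ ♘ ♗ ♕ ♔ ♗ · ♖



  a b c d e f g h
  ─────────────────
8│♜ · ♝ ♛ ♚ · · ♜│8
7│♟ · ♟ ♟ ♟ ♟ · ♟│7
6│· ♟ ♞ · · ♝ · ·│6
5│· · · · · · ♙ ·│5
4│· · ♙ · · · · ·│4
3│· · · ♙ ♞ ♘ · ·│3
2│♙ ♙ · · · ♙ ♙ ·│2
1│♖ ♘ ♗ ♕ ♔ ♗ · ♖│1
  ─────────────────
  a b c d e f g h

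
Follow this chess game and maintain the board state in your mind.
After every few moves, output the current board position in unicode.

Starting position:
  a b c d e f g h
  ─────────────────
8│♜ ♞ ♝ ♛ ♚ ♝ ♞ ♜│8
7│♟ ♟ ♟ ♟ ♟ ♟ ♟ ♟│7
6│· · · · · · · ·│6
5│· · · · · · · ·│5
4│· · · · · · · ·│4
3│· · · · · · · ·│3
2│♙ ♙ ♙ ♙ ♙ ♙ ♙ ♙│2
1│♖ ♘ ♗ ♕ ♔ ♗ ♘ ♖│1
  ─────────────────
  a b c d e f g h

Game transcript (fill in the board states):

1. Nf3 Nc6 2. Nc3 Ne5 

  a b c d e f g h
  ─────────────────
8│♜ · ♝ ♛ ♚ ♝ ♞ ♜│8
7│♟ ♟ ♟ ♟ ♟ ♟ ♟ ♟│7
6│· · · · · · · ·│6
5│· · · · ♞ · · ·│5
4│· · · · · · · ·│4
3│· · ♘ · · ♘ · ·│3
2│♙ ♙ ♙ ♙ ♙ ♙ ♙ ♙│2
1│♖ · ♗ ♕ ♔ ♗ · ♖│1
  ─────────────────
  a b c d e f g h

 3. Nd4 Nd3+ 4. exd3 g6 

  a b c d e f g h
  ─────────────────
8│♜ · ♝ ♛ ♚ ♝ ♞ ♜│8
7│♟ ♟ ♟ ♟ ♟ ♟ · ♟│7
6│· · · · · · ♟ ·│6
5│· · · · · · · ·│5
4│· · · ♘ · · · ·│4
3│· · ♘ ♙ · · · ·│3
2│♙ ♙ ♙ ♙ · ♙ ♙ ♙│2
1│♖ · ♗ ♕ ♔ ♗ · ♖│1
  ─────────────────
  a b c d e f g h

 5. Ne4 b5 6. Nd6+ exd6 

  a b c d e f g h
  ─────────────────
8│♜ · ♝ ♛ ♚ ♝ ♞ ♜│8
7│♟ · ♟ ♟ · ♟ · ♟│7
6│· · · ♟ · · ♟ ·│6
5│· ♟ · · · · · ·│5
4│· · · ♘ · · · ·│4
3│· · · ♙ · · · ·│3
2│♙ ♙ ♙ ♙ · ♙ ♙ ♙│2
1│♖ · ♗ ♕ ♔ ♗ · ♖│1
  ─────────────────
  a b c d e f g h

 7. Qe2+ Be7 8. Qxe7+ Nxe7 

  a b c d e f g h
  ─────────────────
8│♜ · ♝ ♛ ♚ · · ♜│8
7│♟ · ♟ ♟ ♞ ♟ · ♟│7
6│· · · ♟ · · ♟ ·│6
5│· ♟ · · · · · ·│5
4│· · · ♘ · · · ·│4
3│· · · ♙ · · · ·│3
2│♙ ♙ ♙ ♙ · ♙ ♙ ♙│2
1│♖ · ♗ · ♔ ♗ · ♖│1
  ─────────────────
  a b c d e f g h

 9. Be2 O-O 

  a b c d e f g h
  ─────────────────
8│♜ · ♝ ♛ · ♜ ♚ ·│8
7│♟ · ♟ ♟ ♞ ♟ · ♟│7
6│· · · ♟ · · ♟ ·│6
5│· ♟ · · · · · ·│5
4│· · · ♘ · · · ·│4
3│· · · ♙ · · · ·│3
2│♙ ♙ ♙ ♙ ♗ ♙ ♙ ♙│2
1│♖ · ♗ · ♔ · · ♖│1
  ─────────────────
  a b c d e f g h


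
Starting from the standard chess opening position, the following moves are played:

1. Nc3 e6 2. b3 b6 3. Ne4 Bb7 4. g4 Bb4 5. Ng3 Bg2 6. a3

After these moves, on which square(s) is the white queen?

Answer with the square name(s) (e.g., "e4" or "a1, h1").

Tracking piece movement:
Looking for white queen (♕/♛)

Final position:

  a b c d e f g h
  ─────────────────
8│♜ ♞ · ♛ ♚ · ♞ ♜│8
7│♟ · ♟ ♟ · ♟ ♟ ♟│7
6│· ♟ · · ♟ · · ·│6
5│· · · · · · · ·│5
4│· ♝ · · · · ♙ ·│4
3│♙ ♙ · · · · ♘ ·│3
2│· · ♙ ♙ ♙ ♙ ♝ ♙│2
1│♖ · ♗ ♕ ♔ ♗ ♘ ♖│1
  ─────────────────
  a b c d e f g h


d1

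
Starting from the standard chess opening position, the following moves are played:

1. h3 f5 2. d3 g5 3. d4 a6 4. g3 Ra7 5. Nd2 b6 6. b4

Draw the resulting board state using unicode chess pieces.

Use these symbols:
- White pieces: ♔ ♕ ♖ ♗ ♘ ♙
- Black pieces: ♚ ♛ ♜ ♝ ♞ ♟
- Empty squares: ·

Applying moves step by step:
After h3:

♜ ♞ ♝ ♛ ♚ ♝ ♞ ♜
♟ ♟ ♟ ♟ ♟ ♟ ♟ ♟
· · · · · · · ·
· · · · · · · ·
· · · · · · · ·
· · · · · · · ♙
♙ ♙ ♙ ♙ ♙ ♙ ♙ ·
♖ ♘ ♗ ♕ ♔ ♗ ♘ ♖


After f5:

♜ ♞ ♝ ♛ ♚ ♝ ♞ ♜
♟ ♟ ♟ ♟ ♟ · ♟ ♟
· · · · · · · ·
· · · · · ♟ · ·
· · · · · · · ·
· · · · · · · ♙
♙ ♙ ♙ ♙ ♙ ♙ ♙ ·
♖ ♘ ♗ ♕ ♔ ♗ ♘ ♖


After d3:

♜ ♞ ♝ ♛ ♚ ♝ ♞ ♜
♟ ♟ ♟ ♟ ♟ · ♟ ♟
· · · · · · · ·
· · · · · ♟ · ·
· · · · · · · ·
· · · ♙ · · · ♙
♙ ♙ ♙ · ♙ ♙ ♙ ·
♖ ♘ ♗ ♕ ♔ ♗ ♘ ♖


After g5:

♜ ♞ ♝ ♛ ♚ ♝ ♞ ♜
♟ ♟ ♟ ♟ ♟ · · ♟
· · · · · · · ·
· · · · · ♟ ♟ ·
· · · · · · · ·
· · · ♙ · · · ♙
♙ ♙ ♙ · ♙ ♙ ♙ ·
♖ ♘ ♗ ♕ ♔ ♗ ♘ ♖


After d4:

♜ ♞ ♝ ♛ ♚ ♝ ♞ ♜
♟ ♟ ♟ ♟ ♟ · · ♟
· · · · · · · ·
· · · · · ♟ ♟ ·
· · · ♙ · · · ·
· · · · · · · ♙
♙ ♙ ♙ · ♙ ♙ ♙ ·
♖ ♘ ♗ ♕ ♔ ♗ ♘ ♖


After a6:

♜ ♞ ♝ ♛ ♚ ♝ ♞ ♜
· ♟ ♟ ♟ ♟ · · ♟
♟ · · · · · · ·
· · · · · ♟ ♟ ·
· · · ♙ · · · ·
· · · · · · · ♙
♙ ♙ ♙ · ♙ ♙ ♙ ·
♖ ♘ ♗ ♕ ♔ ♗ ♘ ♖


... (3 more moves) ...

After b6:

· ♞ ♝ ♛ ♚ ♝ ♞ ♜
♜ · ♟ ♟ ♟ · · ♟
♟ ♟ · · · · · ·
· · · · · ♟ ♟ ·
· · · ♙ · · · ·
· · · · · · ♙ ♙
♙ ♙ ♙ ♘ ♙ ♙ · ·
♖ · ♗ ♕ ♔ ♗ ♘ ♖


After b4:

· ♞ ♝ ♛ ♚ ♝ ♞ ♜
♜ · ♟ ♟ ♟ · · ♟
♟ ♟ · · · · · ·
· · · · · ♟ ♟ ·
· ♙ · ♙ · · · ·
· · · · · · ♙ ♙
♙ · ♙ ♘ ♙ ♙ · ·
♖ · ♗ ♕ ♔ ♗ ♘ ♖



  a b c d e f g h
  ─────────────────
8│· ♞ ♝ ♛ ♚ ♝ ♞ ♜│8
7│♜ · ♟ ♟ ♟ · · ♟│7
6│♟ ♟ · · · · · ·│6
5│· · · · · ♟ ♟ ·│5
4│· ♙ · ♙ · · · ·│4
3│· · · · · · ♙ ♙│3
2│♙ · ♙ ♘ ♙ ♙ · ·│2
1│♖ · ♗ ♕ ♔ ♗ ♘ ♖│1
  ─────────────────
  a b c d e f g h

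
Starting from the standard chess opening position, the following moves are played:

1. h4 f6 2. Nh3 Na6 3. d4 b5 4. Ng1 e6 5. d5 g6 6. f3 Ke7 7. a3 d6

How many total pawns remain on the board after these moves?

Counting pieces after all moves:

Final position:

  a b c d e f g h
  ─────────────────
8│♜ · ♝ ♛ · ♝ ♞ ♜│8
7│♟ · ♟ · ♚ · · ♟│7
6│♞ · · ♟ ♟ ♟ ♟ ·│6
5│· ♟ · ♙ · · · ·│5
4│· · · · · · · ♙│4
3│♙ · · · · ♙ · ·│3
2│· ♙ ♙ · ♙ · ♙ ·│2
1│♖ ♘ ♗ ♕ ♔ ♗ ♘ ♖│1
  ─────────────────
  a b c d e f g h


16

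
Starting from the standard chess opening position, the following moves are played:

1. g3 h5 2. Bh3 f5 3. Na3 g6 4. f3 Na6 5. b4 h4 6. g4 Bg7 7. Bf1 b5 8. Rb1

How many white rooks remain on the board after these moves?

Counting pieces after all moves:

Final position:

  a b c d e f g h
  ─────────────────
8│♜ · ♝ ♛ ♚ · ♞ ♜│8
7│♟ · ♟ ♟ ♟ · ♝ ·│7
6│♞ · · · · · ♟ ·│6
5│· ♟ · · · ♟ · ·│5
4│· ♙ · · · · ♙ ♟│4
3│♘ · · · · ♙ · ·│3
2│♙ · ♙ ♙ ♙ · · ♙│2
1│· ♖ ♗ ♕ ♔ ♗ ♘ ♖│1
  ─────────────────
  a b c d e f g h


2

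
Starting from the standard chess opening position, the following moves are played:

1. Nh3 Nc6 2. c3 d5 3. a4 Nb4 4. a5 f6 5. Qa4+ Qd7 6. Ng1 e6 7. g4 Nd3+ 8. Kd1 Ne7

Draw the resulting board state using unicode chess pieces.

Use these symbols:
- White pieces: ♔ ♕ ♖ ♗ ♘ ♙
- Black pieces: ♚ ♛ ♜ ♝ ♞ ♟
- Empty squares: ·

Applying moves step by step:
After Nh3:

♜ ♞ ♝ ♛ ♚ ♝ ♞ ♜
♟ ♟ ♟ ♟ ♟ ♟ ♟ ♟
· · · · · · · ·
· · · · · · · ·
· · · · · · · ·
· · · · · · · ♘
♙ ♙ ♙ ♙ ♙ ♙ ♙ ♙
♖ ♘ ♗ ♕ ♔ ♗ · ♖


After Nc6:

♜ · ♝ ♛ ♚ ♝ ♞ ♜
♟ ♟ ♟ ♟ ♟ ♟ ♟ ♟
· · ♞ · · · · ·
· · · · · · · ·
· · · · · · · ·
· · · · · · · ♘
♙ ♙ ♙ ♙ ♙ ♙ ♙ ♙
♖ ♘ ♗ ♕ ♔ ♗ · ♖


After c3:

♜ · ♝ ♛ ♚ ♝ ♞ ♜
♟ ♟ ♟ ♟ ♟ ♟ ♟ ♟
· · ♞ · · · · ·
· · · · · · · ·
· · · · · · · ·
· · ♙ · · · · ♘
♙ ♙ · ♙ ♙ ♙ ♙ ♙
♖ ♘ ♗ ♕ ♔ ♗ · ♖


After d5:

♜ · ♝ ♛ ♚ ♝ ♞ ♜
♟ ♟ ♟ · ♟ ♟ ♟ ♟
· · ♞ · · · · ·
· · · ♟ · · · ·
· · · · · · · ·
· · ♙ · · · · ♘
♙ ♙ · ♙ ♙ ♙ ♙ ♙
♖ ♘ ♗ ♕ ♔ ♗ · ♖


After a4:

♜ · ♝ ♛ ♚ ♝ ♞ ♜
♟ ♟ ♟ · ♟ ♟ ♟ ♟
· · ♞ · · · · ·
· · · ♟ · · · ·
♙ · · · · · · ·
· · ♙ · · · · ♘
· ♙ · ♙ ♙ ♙ ♙ ♙
♖ ♘ ♗ ♕ ♔ ♗ · ♖


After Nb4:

♜ · ♝ ♛ ♚ ♝ ♞ ♜
♟ ♟ ♟ · ♟ ♟ ♟ ♟
· · · · · · · ·
· · · ♟ · · · ·
♙ ♞ · · · · · ·
· · ♙ · · · · ♘
· ♙ · ♙ ♙ ♙ ♙ ♙
♖ ♘ ♗ ♕ ♔ ♗ · ♖


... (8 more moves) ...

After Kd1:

♜ · ♝ · ♚ ♝ ♞ ♜
♟ ♟ ♟ ♛ · · ♟ ♟
· · · · ♟ ♟ · ·
♙ · · ♟ · · · ·
♕ · · · · · ♙ ·
· · ♙ ♞ · · · ·
· ♙ · ♙ ♙ ♙ · ♙
♖ ♘ ♗ ♔ · ♗ ♘ ♖


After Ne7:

♜ · ♝ · ♚ ♝ · ♜
♟ ♟ ♟ ♛ ♞ · ♟ ♟
· · · · ♟ ♟ · ·
♙ · · ♟ · · · ·
♕ · · · · · ♙ ·
· · ♙ ♞ · · · ·
· ♙ · ♙ ♙ ♙ · ♙
♖ ♘ ♗ ♔ · ♗ ♘ ♖



  a b c d e f g h
  ─────────────────
8│♜ · ♝ · ♚ ♝ · ♜│8
7│♟ ♟ ♟ ♛ ♞ · ♟ ♟│7
6│· · · · ♟ ♟ · ·│6
5│♙ · · ♟ · · · ·│5
4│♕ · · · · · ♙ ·│4
3│· · ♙ ♞ · · · ·│3
2│· ♙ · ♙ ♙ ♙ · ♙│2
1│♖ ♘ ♗ ♔ · ♗ ♘ ♖│1
  ─────────────────
  a b c d e f g h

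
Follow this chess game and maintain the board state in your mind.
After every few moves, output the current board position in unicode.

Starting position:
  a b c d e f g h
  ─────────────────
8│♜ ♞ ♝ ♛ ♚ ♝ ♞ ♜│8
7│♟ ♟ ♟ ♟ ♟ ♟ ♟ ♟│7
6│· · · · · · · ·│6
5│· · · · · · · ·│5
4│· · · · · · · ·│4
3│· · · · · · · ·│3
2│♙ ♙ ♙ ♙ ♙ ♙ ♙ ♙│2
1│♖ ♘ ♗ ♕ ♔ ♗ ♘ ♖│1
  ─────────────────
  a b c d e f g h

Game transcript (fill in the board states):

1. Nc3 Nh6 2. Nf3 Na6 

  a b c d e f g h
  ─────────────────
8│♜ · ♝ ♛ ♚ ♝ · ♜│8
7│♟ ♟ ♟ ♟ ♟ ♟ ♟ ♟│7
6│♞ · · · · · · ♞│6
5│· · · · · · · ·│5
4│· · · · · · · ·│4
3│· · ♘ · · ♘ · ·│3
2│♙ ♙ ♙ ♙ ♙ ♙ ♙ ♙│2
1│♖ · ♗ ♕ ♔ ♗ · ♖│1
  ─────────────────
  a b c d e f g h

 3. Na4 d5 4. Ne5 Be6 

  a b c d e f g h
  ─────────────────
8│♜ · · ♛ ♚ ♝ · ♜│8
7│♟ ♟ ♟ · ♟ ♟ ♟ ♟│7
6│♞ · · · ♝ · · ♞│6
5│· · · ♟ ♘ · · ·│5
4│♘ · · · · · · ·│4
3│· · · · · · · ·│3
2│♙ ♙ ♙ ♙ ♙ ♙ ♙ ♙│2
1│♖ · ♗ ♕ ♔ ♗ · ♖│1
  ─────────────────
  a b c d e f g h

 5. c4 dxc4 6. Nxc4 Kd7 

  a b c d e f g h
  ─────────────────
8│♜ · · ♛ · ♝ · ♜│8
7│♟ ♟ ♟ ♚ ♟ ♟ ♟ ♟│7
6│♞ · · · ♝ · · ♞│6
5│· · · · · · · ·│5
4│♘ · ♘ · · · · ·│4
3│· · · · · · · ·│3
2│♙ ♙ · ♙ ♙ ♙ ♙ ♙│2
1│♖ · ♗ ♕ ♔ ♗ · ♖│1
  ─────────────────
  a b c d e f g h

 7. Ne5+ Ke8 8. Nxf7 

  a b c d e f g h
  ─────────────────
8│♜ · · ♛ ♚ ♝ · ♜│8
7│♟ ♟ ♟ · ♟ ♘ ♟ ♟│7
6│♞ · · · ♝ · · ♞│6
5│· · · · · · · ·│5
4│♘ · · · · · · ·│4
3│· · · · · · · ·│3
2│♙ ♙ · ♙ ♙ ♙ ♙ ♙│2
1│♖ · ♗ ♕ ♔ ♗ · ♖│1
  ─────────────────
  a b c d e f g h


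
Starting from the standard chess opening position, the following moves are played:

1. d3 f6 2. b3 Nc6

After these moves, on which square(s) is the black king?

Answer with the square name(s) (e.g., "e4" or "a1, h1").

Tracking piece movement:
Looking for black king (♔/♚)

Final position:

  a b c d e f g h
  ─────────────────
8│♜ · ♝ ♛ ♚ ♝ ♞ ♜│8
7│♟ ♟ ♟ ♟ ♟ · ♟ ♟│7
6│· · ♞ · · ♟ · ·│6
5│· · · · · · · ·│5
4│· · · · · · · ·│4
3│· ♙ · ♙ · · · ·│3
2│♙ · ♙ · ♙ ♙ ♙ ♙│2
1│♖ ♘ ♗ ♕ ♔ ♗ ♘ ♖│1
  ─────────────────
  a b c d e f g h


e8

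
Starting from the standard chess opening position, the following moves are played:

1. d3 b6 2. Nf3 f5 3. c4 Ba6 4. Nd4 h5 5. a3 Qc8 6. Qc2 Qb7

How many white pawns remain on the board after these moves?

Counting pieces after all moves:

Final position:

  a b c d e f g h
  ─────────────────
8│♜ ♞ · · ♚ ♝ ♞ ♜│8
7│♟ ♛ ♟ ♟ ♟ · ♟ ·│7
6│♝ ♟ · · · · · ·│6
5│· · · · · ♟ · ♟│5
4│· · ♙ ♘ · · · ·│4
3│♙ · · ♙ · · · ·│3
2│· ♙ ♕ · ♙ ♙ ♙ ♙│2
1│♖ ♘ ♗ · ♔ ♗ · ♖│1
  ─────────────────
  a b c d e f g h


8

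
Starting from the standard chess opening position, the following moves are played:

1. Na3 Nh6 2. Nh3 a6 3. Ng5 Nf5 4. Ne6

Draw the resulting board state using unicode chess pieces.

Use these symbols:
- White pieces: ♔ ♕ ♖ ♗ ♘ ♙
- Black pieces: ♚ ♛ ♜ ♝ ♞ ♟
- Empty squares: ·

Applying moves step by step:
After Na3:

♜ ♞ ♝ ♛ ♚ ♝ ♞ ♜
♟ ♟ ♟ ♟ ♟ ♟ ♟ ♟
· · · · · · · ·
· · · · · · · ·
· · · · · · · ·
♘ · · · · · · ·
♙ ♙ ♙ ♙ ♙ ♙ ♙ ♙
♖ · ♗ ♕ ♔ ♗ ♘ ♖


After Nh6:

♜ ♞ ♝ ♛ ♚ ♝ · ♜
♟ ♟ ♟ ♟ ♟ ♟ ♟ ♟
· · · · · · · ♞
· · · · · · · ·
· · · · · · · ·
♘ · · · · · · ·
♙ ♙ ♙ ♙ ♙ ♙ ♙ ♙
♖ · ♗ ♕ ♔ ♗ ♘ ♖


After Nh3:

♜ ♞ ♝ ♛ ♚ ♝ · ♜
♟ ♟ ♟ ♟ ♟ ♟ ♟ ♟
· · · · · · · ♞
· · · · · · · ·
· · · · · · · ·
♘ · · · · · · ♘
♙ ♙ ♙ ♙ ♙ ♙ ♙ ♙
♖ · ♗ ♕ ♔ ♗ · ♖


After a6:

♜ ♞ ♝ ♛ ♚ ♝ · ♜
· ♟ ♟ ♟ ♟ ♟ ♟ ♟
♟ · · · · · · ♞
· · · · · · · ·
· · · · · · · ·
♘ · · · · · · ♘
♙ ♙ ♙ ♙ ♙ ♙ ♙ ♙
♖ · ♗ ♕ ♔ ♗ · ♖


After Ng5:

♜ ♞ ♝ ♛ ♚ ♝ · ♜
· ♟ ♟ ♟ ♟ ♟ ♟ ♟
♟ · · · · · · ♞
· · · · · · ♘ ·
· · · · · · · ·
♘ · · · · · · ·
♙ ♙ ♙ ♙ ♙ ♙ ♙ ♙
♖ · ♗ ♕ ♔ ♗ · ♖


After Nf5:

♜ ♞ ♝ ♛ ♚ ♝ · ♜
· ♟ ♟ ♟ ♟ ♟ ♟ ♟
♟ · · · · · · ·
· · · · · ♞ ♘ ·
· · · · · · · ·
♘ · · · · · · ·
♙ ♙ ♙ ♙ ♙ ♙ ♙ ♙
♖ · ♗ ♕ ♔ ♗ · ♖


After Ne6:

♜ ♞ ♝ ♛ ♚ ♝ · ♜
· ♟ ♟ ♟ ♟ ♟ ♟ ♟
♟ · · · ♘ · · ·
· · · · · ♞ · ·
· · · · · · · ·
♘ · · · · · · ·
♙ ♙ ♙ ♙ ♙ ♙ ♙ ♙
♖ · ♗ ♕ ♔ ♗ · ♖



  a b c d e f g h
  ─────────────────
8│♜ ♞ ♝ ♛ ♚ ♝ · ♜│8
7│· ♟ ♟ ♟ ♟ ♟ ♟ ♟│7
6│♟ · · · ♘ · · ·│6
5│· · · · · ♞ · ·│5
4│· · · · · · · ·│4
3│♘ · · · · · · ·│3
2│♙ ♙ ♙ ♙ ♙ ♙ ♙ ♙│2
1│♖ · ♗ ♕ ♔ ♗ · ♖│1
  ─────────────────
  a b c d e f g h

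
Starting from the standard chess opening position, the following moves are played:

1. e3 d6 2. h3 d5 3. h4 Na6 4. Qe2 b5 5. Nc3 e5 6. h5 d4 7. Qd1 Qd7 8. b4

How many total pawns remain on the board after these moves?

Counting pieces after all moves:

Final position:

  a b c d e f g h
  ─────────────────
8│♜ · ♝ · ♚ ♝ ♞ ♜│8
7│♟ · ♟ ♛ · ♟ ♟ ♟│7
6│♞ · · · · · · ·│6
5│· ♟ · · ♟ · · ♙│5
4│· ♙ · ♟ · · · ·│4
3│· · ♘ · ♙ · · ·│3
2│♙ · ♙ ♙ · ♙ ♙ ·│2
1│♖ · ♗ ♕ ♔ ♗ ♘ ♖│1
  ─────────────────
  a b c d e f g h


16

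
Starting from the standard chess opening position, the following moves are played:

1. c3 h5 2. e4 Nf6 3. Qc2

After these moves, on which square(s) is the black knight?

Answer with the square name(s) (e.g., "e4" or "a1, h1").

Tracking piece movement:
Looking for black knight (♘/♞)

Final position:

  a b c d e f g h
  ─────────────────
8│♜ ♞ ♝ ♛ ♚ ♝ · ♜│8
7│♟ ♟ ♟ ♟ ♟ ♟ ♟ ·│7
6│· · · · · ♞ · ·│6
5│· · · · · · · ♟│5
4│· · · · ♙ · · ·│4
3│· · ♙ · · · · ·│3
2│♙ ♙ ♕ ♙ · ♙ ♙ ♙│2
1│♖ ♘ ♗ · ♔ ♗ ♘ ♖│1
  ─────────────────
  a b c d e f g h


b8, f6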